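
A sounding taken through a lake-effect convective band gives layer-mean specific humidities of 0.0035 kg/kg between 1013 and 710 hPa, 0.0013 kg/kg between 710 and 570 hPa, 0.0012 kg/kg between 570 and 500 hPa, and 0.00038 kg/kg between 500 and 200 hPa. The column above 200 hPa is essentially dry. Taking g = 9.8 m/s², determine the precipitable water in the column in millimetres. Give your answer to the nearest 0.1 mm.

Precipitable water is the column-integrated vapour mass per unit area: PW = (1/g) Σ q̄ Δp, with q in kg/kg and Δp in Pa (1 kg/m² of water = 1 mm).
Layer 1013–710 hPa: Δp = 303 hPa = 30300 Pa, q̄ = 0.0035 kg/kg → 0.0035 × 30300 / 9.8 = 10.82 mm
Layer 710–570 hPa: Δp = 140 hPa = 14000 Pa, q̄ = 0.0013 kg/kg → 0.0013 × 14000 / 9.8 = 1.86 mm
Layer 570–500 hPa: Δp = 70 hPa = 7000 Pa, q̄ = 0.0012 kg/kg → 0.0012 × 7000 / 9.8 = 0.86 mm
Layer 500–200 hPa: Δp = 300 hPa = 30000 Pa, q̄ = 0.00038 kg/kg → 0.00038 × 30000 / 9.8 = 1.16 mm
PW = 10.82 + 1.86 + 0.86 + 1.16 = 14.70 ≈ 14.7 mm.

PW ≈ 14.7 mm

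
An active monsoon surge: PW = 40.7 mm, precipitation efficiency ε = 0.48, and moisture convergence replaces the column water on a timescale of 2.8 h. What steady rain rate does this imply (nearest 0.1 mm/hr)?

R ≈ 7.0 mm/hr

Each overturning extracts ε × PW = 0.48 × 40.7 = 19.536 mm.
Rate = ε·PW / τ = 19.536 / 2.8 h = 7.0 mm/hr.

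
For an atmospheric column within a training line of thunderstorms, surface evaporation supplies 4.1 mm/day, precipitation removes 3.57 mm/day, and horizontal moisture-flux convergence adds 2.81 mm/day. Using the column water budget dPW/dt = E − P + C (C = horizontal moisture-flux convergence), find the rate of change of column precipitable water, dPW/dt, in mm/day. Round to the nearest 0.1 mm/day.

dPW/dt ≈ 3.3 mm/day

dPW/dt = E − P + C = 4.1 − 3.57 + (2.81) = 3.3 mm/day.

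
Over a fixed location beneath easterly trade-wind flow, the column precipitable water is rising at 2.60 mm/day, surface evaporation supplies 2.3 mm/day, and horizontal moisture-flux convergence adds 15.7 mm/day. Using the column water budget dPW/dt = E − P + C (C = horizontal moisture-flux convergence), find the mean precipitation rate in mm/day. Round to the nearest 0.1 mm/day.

P ≈ 15.4 mm/day

dPW/dt = +2.60 mm/day.
P = E + C − dPW/dt = 2.3 + (15.7) − (+2.60) = 15.4 mm/day.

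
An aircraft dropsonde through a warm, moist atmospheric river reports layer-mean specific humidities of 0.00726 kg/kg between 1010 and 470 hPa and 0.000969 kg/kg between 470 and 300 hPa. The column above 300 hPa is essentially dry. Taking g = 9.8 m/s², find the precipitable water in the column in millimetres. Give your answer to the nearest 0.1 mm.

Precipitable water is the column-integrated vapour mass per unit area: PW = (1/g) Σ q̄ Δp, with q in kg/kg and Δp in Pa (1 kg/m² of water = 1 mm).
Layer 1010–470 hPa: Δp = 540 hPa = 54000 Pa, q̄ = 0.00726 kg/kg → 0.00726 × 54000 / 9.8 = 40.00 mm
Layer 470–300 hPa: Δp = 170 hPa = 17000 Pa, q̄ = 0.000969 kg/kg → 0.000969 × 17000 / 9.8 = 1.68 mm
PW = 40.00 + 1.68 = 41.68 ≈ 41.7 mm.

PW ≈ 41.7 mm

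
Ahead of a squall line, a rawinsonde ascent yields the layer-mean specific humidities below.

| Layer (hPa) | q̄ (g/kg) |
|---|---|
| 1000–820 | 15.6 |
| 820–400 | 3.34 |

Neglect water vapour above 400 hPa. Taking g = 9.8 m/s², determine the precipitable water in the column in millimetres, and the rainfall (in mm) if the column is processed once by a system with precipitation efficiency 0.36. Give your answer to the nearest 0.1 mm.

PW ≈ 43.0 mm; rainfall ≈ 15.5 mm

Precipitable water is the column-integrated vapour mass per unit area: PW = (1/g) Σ q̄ Δp, with q in kg/kg and Δp in Pa (1 kg/m² of water = 1 mm).
Layer 1000–820 hPa: Δp = 180 hPa = 18000 Pa, q̄ = 0.0156 kg/kg → 0.0156 × 18000 / 9.8 = 28.65 mm
Layer 820–400 hPa: Δp = 420 hPa = 42000 Pa, q̄ = 0.00334 kg/kg → 0.00334 × 42000 / 9.8 = 14.31 mm
PW = 28.65 + 14.31 = 42.96 ≈ 43.0 mm.
Rainfall = ε × PW = 0.36 × 43.0 = 15.5 mm.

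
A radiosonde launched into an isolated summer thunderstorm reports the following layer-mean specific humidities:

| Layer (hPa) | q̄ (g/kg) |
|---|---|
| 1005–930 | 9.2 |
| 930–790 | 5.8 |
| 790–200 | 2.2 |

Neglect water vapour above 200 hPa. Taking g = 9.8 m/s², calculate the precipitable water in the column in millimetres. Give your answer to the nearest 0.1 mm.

PW ≈ 28.6 mm

Precipitable water is the column-integrated vapour mass per unit area: PW = (1/g) Σ q̄ Δp, with q in kg/kg and Δp in Pa (1 kg/m² of water = 1 mm).
Layer 1005–930 hPa: Δp = 75 hPa = 7500 Pa, q̄ = 0.0092 kg/kg → 0.0092 × 7500 / 9.8 = 7.04 mm
Layer 930–790 hPa: Δp = 140 hPa = 14000 Pa, q̄ = 0.0058 kg/kg → 0.0058 × 14000 / 9.8 = 8.29 mm
Layer 790–200 hPa: Δp = 590 hPa = 59000 Pa, q̄ = 0.0022 kg/kg → 0.0022 × 59000 / 9.8 = 13.24 mm
PW = 7.04 + 8.29 + 13.24 = 28.57 ≈ 28.6 mm.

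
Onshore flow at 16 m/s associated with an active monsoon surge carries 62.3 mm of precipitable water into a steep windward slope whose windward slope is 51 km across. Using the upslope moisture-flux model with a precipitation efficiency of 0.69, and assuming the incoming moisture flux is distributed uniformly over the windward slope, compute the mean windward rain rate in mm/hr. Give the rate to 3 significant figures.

Incoming column moisture flux per unit ridge length: F = V × PW = 16 × 62.3 = 996.8 mm·m/s.
Spread over the 51 km slope with efficiency ε = 0.69: R = ε·F/W = 0.69 × 996.8 / 51000 m = 1.349e-02 mm/s.
R = 1.349e-02 × 3600 = 48.6 mm/hr.

R ≈ 48.6 mm/hr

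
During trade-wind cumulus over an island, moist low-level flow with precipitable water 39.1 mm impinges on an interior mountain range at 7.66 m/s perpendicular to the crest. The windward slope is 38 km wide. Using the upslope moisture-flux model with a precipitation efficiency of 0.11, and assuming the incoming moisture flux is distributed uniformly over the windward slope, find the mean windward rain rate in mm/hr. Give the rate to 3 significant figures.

R ≈ 3.12 mm/hr

Incoming column moisture flux per unit ridge length: F = V × PW = 7.66 × 39.1 = 299.506 mm·m/s.
Spread over the 38 km slope with efficiency ε = 0.11: R = ε·F/W = 0.11 × 299.506 / 38000 m = 8.670e-04 mm/s.
R = 8.670e-04 × 3600 = 3.12 mm/hr.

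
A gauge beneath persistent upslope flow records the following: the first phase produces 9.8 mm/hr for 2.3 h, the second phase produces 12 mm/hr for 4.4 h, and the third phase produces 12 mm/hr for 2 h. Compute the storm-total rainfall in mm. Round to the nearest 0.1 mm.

Total = Σ Rᵢ Δtᵢ = 9.8 × 2.3 + 12 × 4.4 + 12 × 2
      = 22.54 + 52.8 + 24 = 99.3 mm.

total ≈ 99.3 mm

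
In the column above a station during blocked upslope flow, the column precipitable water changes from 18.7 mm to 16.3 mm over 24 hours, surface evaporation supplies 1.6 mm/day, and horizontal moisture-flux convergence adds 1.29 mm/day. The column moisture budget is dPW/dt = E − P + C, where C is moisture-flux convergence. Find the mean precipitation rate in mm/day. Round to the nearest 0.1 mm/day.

dPW/dt = (16.3 − 18.7) mm / (24/24 day) = -2.400 mm/day.
P = E + C − dPW/dt = 1.6 + (1.29) − (-2.400) = 5.3 mm/day.

P ≈ 5.3 mm/day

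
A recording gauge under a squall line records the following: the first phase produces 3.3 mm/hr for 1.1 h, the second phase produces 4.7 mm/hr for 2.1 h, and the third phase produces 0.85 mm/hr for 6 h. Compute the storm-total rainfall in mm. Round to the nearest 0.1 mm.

Total = Σ Rᵢ Δtᵢ = 3.3 × 1.1 + 4.7 × 2.1 + 0.85 × 6
      = 3.63 + 9.87 + 5.1 = 18.6 mm.

total ≈ 18.6 mm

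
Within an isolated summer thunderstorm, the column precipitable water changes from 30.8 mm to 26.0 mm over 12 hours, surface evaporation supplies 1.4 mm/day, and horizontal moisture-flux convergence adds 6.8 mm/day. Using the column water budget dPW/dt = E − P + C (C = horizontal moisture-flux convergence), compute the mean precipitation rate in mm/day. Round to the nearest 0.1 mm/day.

P ≈ 17.8 mm/day

dPW/dt = (26.0 − 30.8) mm / (12/24 day) = -9.600 mm/day.
P = E + C − dPW/dt = 1.4 + (6.8) − (-9.600) = 17.8 mm/day.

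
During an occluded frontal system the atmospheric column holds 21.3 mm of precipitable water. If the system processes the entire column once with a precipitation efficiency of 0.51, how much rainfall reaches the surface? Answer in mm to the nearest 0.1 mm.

Rainfall = ε × PW = 0.51 × 21.3 = 10.9 mm.

rainfall ≈ 10.9 mm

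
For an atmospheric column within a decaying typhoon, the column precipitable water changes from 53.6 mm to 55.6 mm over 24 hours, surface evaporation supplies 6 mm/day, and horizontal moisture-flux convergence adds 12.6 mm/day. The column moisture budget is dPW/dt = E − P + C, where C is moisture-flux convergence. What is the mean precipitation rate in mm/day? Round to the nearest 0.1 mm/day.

dPW/dt = (55.6 − 53.6) mm / (24/24 day) = +2.000 mm/day.
P = E + C − dPW/dt = 6 + (12.6) − (+2.000) = 16.6 mm/day.

P ≈ 16.6 mm/day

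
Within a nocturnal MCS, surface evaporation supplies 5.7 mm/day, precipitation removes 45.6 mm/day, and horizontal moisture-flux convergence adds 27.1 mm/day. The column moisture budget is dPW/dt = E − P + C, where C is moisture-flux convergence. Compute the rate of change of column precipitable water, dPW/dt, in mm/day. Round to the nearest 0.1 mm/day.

dPW/dt = E − P + C = 5.7 − 45.6 + (27.1) = -12.8 mm/day.

dPW/dt ≈ -12.8 mm/day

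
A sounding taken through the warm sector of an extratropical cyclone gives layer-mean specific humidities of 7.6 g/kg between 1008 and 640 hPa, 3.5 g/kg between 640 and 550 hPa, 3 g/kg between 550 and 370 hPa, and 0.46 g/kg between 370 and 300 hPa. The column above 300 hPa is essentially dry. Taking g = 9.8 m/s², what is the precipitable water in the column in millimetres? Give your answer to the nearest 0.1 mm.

PW ≈ 37.6 mm

Precipitable water is the column-integrated vapour mass per unit area: PW = (1/g) Σ q̄ Δp, with q in kg/kg and Δp in Pa (1 kg/m² of water = 1 mm).
Layer 1008–640 hPa: Δp = 368 hPa = 36800 Pa, q̄ = 0.0076 kg/kg → 0.0076 × 36800 / 9.8 = 28.54 mm
Layer 640–550 hPa: Δp = 90 hPa = 9000 Pa, q̄ = 0.0035 kg/kg → 0.0035 × 9000 / 9.8 = 3.21 mm
Layer 550–370 hPa: Δp = 180 hPa = 18000 Pa, q̄ = 0.003 kg/kg → 0.003 × 18000 / 9.8 = 5.51 mm
Layer 370–300 hPa: Δp = 70 hPa = 7000 Pa, q̄ = 0.00046 kg/kg → 0.00046 × 7000 / 9.8 = 0.33 mm
PW = 28.54 + 3.21 + 5.51 + 0.33 = 37.59 ≈ 37.6 mm.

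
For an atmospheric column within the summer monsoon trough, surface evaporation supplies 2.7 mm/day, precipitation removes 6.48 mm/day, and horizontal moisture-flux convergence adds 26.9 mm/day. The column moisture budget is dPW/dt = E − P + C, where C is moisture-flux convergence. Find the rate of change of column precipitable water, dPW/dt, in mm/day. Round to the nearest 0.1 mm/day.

dPW/dt ≈ 23.1 mm/day

dPW/dt = E − P + C = 2.7 − 6.48 + (26.9) = 23.1 mm/day.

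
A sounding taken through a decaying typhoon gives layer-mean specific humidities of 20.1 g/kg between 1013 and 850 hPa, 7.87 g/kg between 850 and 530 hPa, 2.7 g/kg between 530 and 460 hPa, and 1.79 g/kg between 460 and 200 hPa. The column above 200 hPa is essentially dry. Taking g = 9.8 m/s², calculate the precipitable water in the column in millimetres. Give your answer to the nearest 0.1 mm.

Precipitable water is the column-integrated vapour mass per unit area: PW = (1/g) Σ q̄ Δp, with q in kg/kg and Δp in Pa (1 kg/m² of water = 1 mm).
Layer 1013–850 hPa: Δp = 163 hPa = 16300 Pa, q̄ = 0.0201 kg/kg → 0.0201 × 16300 / 9.8 = 33.43 mm
Layer 850–530 hPa: Δp = 320 hPa = 32000 Pa, q̄ = 0.00787 kg/kg → 0.00787 × 32000 / 9.8 = 25.70 mm
Layer 530–460 hPa: Δp = 70 hPa = 7000 Pa, q̄ = 0.0027 kg/kg → 0.0027 × 7000 / 9.8 = 1.93 mm
Layer 460–200 hPa: Δp = 260 hPa = 26000 Pa, q̄ = 0.00179 kg/kg → 0.00179 × 26000 / 9.8 = 4.75 mm
PW = 33.43 + 25.70 + 1.93 + 4.75 = 65.81 ≈ 65.8 mm.

PW ≈ 65.8 mm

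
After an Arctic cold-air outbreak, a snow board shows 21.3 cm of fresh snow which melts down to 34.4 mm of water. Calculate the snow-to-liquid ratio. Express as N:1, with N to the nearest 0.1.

Ratio = snow depth / SWE = 213 mm / 34.4 mm = 6.2, i.e. 6.2:1.

ratio ≈ 6.2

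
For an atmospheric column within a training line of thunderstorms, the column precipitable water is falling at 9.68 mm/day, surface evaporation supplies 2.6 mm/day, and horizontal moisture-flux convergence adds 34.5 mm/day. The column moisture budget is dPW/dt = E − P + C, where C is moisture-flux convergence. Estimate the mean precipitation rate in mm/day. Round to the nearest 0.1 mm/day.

dPW/dt = -9.68 mm/day.
P = E + C − dPW/dt = 2.6 + (34.5) − (-9.68) = 46.8 mm/day.

P ≈ 46.8 mm/day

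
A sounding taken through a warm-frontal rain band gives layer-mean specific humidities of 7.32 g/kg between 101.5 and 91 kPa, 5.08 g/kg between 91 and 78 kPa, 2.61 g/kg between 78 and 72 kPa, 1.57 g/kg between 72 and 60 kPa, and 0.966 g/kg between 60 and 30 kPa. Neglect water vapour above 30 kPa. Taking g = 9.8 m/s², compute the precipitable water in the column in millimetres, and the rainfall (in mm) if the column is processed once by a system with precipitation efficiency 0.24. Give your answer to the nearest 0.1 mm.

PW ≈ 21.1 mm; rainfall ≈ 5.1 mm

Precipitable water is the column-integrated vapour mass per unit area: PW = (1/g) Σ q̄ Δp, with q in kg/kg and Δp in Pa (1 kg/m² of water = 1 mm).
Layer 101.5–91 kPa: Δp = 105 hPa = 10500 Pa, q̄ = 0.00732 kg/kg → 0.00732 × 10500 / 9.8 = 7.84 mm
Layer 91–78 kPa: Δp = 130 hPa = 13000 Pa, q̄ = 0.00508 kg/kg → 0.00508 × 13000 / 9.8 = 6.74 mm
Layer 78–72 kPa: Δp = 60 hPa = 6000 Pa, q̄ = 0.00261 kg/kg → 0.00261 × 6000 / 9.8 = 1.60 mm
Layer 72–60 kPa: Δp = 120 hPa = 12000 Pa, q̄ = 0.00157 kg/kg → 0.00157 × 12000 / 9.8 = 1.92 mm
Layer 60–30 kPa: Δp = 300 hPa = 30000 Pa, q̄ = 0.000966 kg/kg → 0.000966 × 30000 / 9.8 = 2.96 mm
PW = 7.84 + 6.74 + 1.60 + 1.92 + 2.96 = 21.06 ≈ 21.1 mm.
Rainfall = ε × PW = 0.24 × 21.1 = 5.1 mm.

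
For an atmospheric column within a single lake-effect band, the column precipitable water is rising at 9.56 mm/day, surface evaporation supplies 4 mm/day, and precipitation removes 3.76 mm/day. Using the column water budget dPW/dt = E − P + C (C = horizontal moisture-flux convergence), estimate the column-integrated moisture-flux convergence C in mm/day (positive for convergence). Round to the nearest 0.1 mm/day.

C ≈ 9.3 mm/day

dPW/dt = +9.56 mm/day.
C = dPW/dt − E + P = (+9.56) − 4 + 3.76 = 9.3 mm/day.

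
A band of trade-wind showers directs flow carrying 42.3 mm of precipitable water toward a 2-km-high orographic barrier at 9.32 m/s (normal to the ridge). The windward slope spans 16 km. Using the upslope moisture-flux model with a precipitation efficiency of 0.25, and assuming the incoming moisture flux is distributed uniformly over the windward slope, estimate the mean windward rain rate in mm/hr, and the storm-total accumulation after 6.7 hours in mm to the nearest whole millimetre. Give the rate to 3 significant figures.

Incoming column moisture flux per unit ridge length: F = V × PW = 9.32 × 42.3 = 394.236 mm·m/s.
Spread over the 16 km slope with efficiency ε = 0.25: R = ε·F/W = 0.25 × 394.236 / 16000 m = 6.160e-03 mm/s.
R = 6.160e-03 × 3600 = 22.2 mm/hr.
Over 6.7 h: total = 22.2 × 6.7 = 148.74 ≈ 149 mm.

R ≈ 22.2 mm/hr; total ≈ 149 mm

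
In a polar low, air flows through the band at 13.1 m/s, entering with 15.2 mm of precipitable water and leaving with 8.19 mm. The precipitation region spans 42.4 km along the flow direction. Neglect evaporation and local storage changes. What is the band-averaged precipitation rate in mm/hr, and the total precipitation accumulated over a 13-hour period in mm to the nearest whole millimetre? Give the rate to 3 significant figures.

Column moisture flux per unit crosswind length is F = V × PW.
Inflow: F_in = 13.1 × 15.2 = 199.12 mm·m/s
Outflow: F_out = 13.1 × 8.19 = 107.289 mm·m/s
Steady-state rate R = (F_in − F_out)/L = (199.12 − 107.289) / 42400 m = 2.166e-03 mm/s.
R = 2.166e-03 × 3600 = 7.80 mm/hr.
Over 13 h: total = 7.80 × 13 = 101.4 ≈ 101 mm.

R ≈ 7.80 mm/hr; total ≈ 101 mm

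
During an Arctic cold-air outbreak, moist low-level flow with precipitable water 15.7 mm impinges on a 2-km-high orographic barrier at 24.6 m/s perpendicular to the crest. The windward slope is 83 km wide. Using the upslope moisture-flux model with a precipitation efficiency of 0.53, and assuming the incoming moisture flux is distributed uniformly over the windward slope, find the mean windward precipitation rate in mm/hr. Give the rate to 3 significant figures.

Incoming column moisture flux per unit ridge length: F = V × PW = 24.6 × 15.7 = 386.22 mm·m/s.
Spread over the 83 km slope with efficiency ε = 0.53: R = ε·F/W = 0.53 × 386.22 / 83000 m = 2.466e-03 mm/s.
R = 2.466e-03 × 3600 = 8.88 mm/hr.

R ≈ 8.88 mm/hr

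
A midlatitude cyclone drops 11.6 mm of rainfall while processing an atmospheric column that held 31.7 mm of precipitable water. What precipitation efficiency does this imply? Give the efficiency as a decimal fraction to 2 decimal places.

ε = rainfall / PW = 11.6 / 31.7 = 0.37.

ε ≈ 0.37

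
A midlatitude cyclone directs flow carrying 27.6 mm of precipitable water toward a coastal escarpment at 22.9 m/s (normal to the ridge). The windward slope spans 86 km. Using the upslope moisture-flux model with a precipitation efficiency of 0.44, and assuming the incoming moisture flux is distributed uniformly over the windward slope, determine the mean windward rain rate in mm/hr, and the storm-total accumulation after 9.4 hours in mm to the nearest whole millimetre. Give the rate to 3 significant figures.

Incoming column moisture flux per unit ridge length: F = V × PW = 22.9 × 27.6 = 632.04 mm·m/s.
Spread over the 86 km slope with efficiency ε = 0.44: R = ε·F/W = 0.44 × 632.04 / 86000 m = 3.234e-03 mm/s.
R = 3.234e-03 × 3600 = 11.6 mm/hr.
Over 9.4 h: total = 11.6 × 9.4 = 109.04 ≈ 109 mm.

R ≈ 11.6 mm/hr; total ≈ 109 mm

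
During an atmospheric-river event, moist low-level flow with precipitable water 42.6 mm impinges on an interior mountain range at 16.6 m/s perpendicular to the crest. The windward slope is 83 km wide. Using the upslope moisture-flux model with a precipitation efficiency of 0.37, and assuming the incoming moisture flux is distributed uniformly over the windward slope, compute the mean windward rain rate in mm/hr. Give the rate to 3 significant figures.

Incoming column moisture flux per unit ridge length: F = V × PW = 16.6 × 42.6 = 707.16 mm·m/s.
Spread over the 83 km slope with efficiency ε = 0.37: R = ε·F/W = 0.37 × 707.16 / 83000 m = 3.152e-03 mm/s.
R = 3.152e-03 × 3600 = 11.3 mm/hr.

R ≈ 11.3 mm/hr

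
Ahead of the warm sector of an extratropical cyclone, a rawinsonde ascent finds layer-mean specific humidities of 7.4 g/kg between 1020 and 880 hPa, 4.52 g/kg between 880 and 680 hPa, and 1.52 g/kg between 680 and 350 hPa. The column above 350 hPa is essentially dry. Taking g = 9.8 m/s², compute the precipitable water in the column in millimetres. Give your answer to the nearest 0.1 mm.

Precipitable water is the column-integrated vapour mass per unit area: PW = (1/g) Σ q̄ Δp, with q in kg/kg and Δp in Pa (1 kg/m² of water = 1 mm).
Layer 1020–880 hPa: Δp = 140 hPa = 14000 Pa, q̄ = 0.0074 kg/kg → 0.0074 × 14000 / 9.8 = 10.57 mm
Layer 880–680 hPa: Δp = 200 hPa = 20000 Pa, q̄ = 0.00452 kg/kg → 0.00452 × 20000 / 9.8 = 9.22 mm
Layer 680–350 hPa: Δp = 330 hPa = 33000 Pa, q̄ = 0.00152 kg/kg → 0.00152 × 33000 / 9.8 = 5.12 mm
PW = 10.57 + 9.22 + 5.12 = 24.91 ≈ 24.9 mm.

PW ≈ 24.9 mm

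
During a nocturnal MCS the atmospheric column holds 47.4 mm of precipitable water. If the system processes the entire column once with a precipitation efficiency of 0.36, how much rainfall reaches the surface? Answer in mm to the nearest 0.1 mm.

Rainfall = ε × PW = 0.36 × 47.4 = 17.1 mm.

rainfall ≈ 17.1 mm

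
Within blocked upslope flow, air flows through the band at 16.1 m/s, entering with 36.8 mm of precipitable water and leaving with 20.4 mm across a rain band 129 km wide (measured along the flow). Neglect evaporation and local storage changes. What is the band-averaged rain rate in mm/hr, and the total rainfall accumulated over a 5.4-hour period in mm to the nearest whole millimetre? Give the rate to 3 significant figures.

R ≈ 7.37 mm/hr; total ≈ 40 mm

Column moisture flux per unit crosswind length is F = V × PW.
Inflow: F_in = 16.1 × 36.8 = 592.48 mm·m/s
Outflow: F_out = 16.1 × 20.4 = 328.44 mm·m/s
Steady-state rate R = (F_in − F_out)/L = (592.48 − 328.44) / 129000 m = 2.047e-03 mm/s.
R = 2.047e-03 × 3600 = 7.37 mm/hr.
Over 5.4 h: total = 7.37 × 5.4 = 39.798 ≈ 40 mm.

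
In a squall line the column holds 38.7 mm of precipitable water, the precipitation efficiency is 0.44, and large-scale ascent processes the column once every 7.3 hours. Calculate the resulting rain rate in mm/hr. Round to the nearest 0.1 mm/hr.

R ≈ 2.3 mm/hr

Each overturning extracts ε × PW = 0.44 × 38.7 = 17.028 mm.
Rate = ε·PW / τ = 17.028 / 7.3 h = 2.3 mm/hr.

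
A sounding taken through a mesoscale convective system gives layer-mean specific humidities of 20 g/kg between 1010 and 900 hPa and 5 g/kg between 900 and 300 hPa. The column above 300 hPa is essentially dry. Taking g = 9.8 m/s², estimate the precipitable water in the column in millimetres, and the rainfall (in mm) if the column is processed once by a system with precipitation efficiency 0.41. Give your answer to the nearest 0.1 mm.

PW ≈ 53.1 mm; rainfall ≈ 21.8 mm

Precipitable water is the column-integrated vapour mass per unit area: PW = (1/g) Σ q̄ Δp, with q in kg/kg and Δp in Pa (1 kg/m² of water = 1 mm).
Layer 1010–900 hPa: Δp = 110 hPa = 11000 Pa, q̄ = 0.02 kg/kg → 0.02 × 11000 / 9.8 = 22.45 mm
Layer 900–300 hPa: Δp = 600 hPa = 60000 Pa, q̄ = 0.005 kg/kg → 0.005 × 60000 / 9.8 = 30.61 mm
PW = 22.45 + 30.61 = 53.06 ≈ 53.1 mm.
Rainfall = ε × PW = 0.41 × 53.1 = 21.8 mm.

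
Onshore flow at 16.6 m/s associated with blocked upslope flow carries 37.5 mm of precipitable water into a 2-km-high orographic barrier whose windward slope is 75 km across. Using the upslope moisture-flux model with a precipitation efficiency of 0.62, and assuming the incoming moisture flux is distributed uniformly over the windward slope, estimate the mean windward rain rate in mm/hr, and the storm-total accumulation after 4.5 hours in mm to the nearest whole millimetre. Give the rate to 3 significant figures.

R ≈ 18.5 mm/hr; total ≈ 83 mm

Incoming column moisture flux per unit ridge length: F = V × PW = 16.6 × 37.5 = 622.5 mm·m/s.
Spread over the 75 km slope with efficiency ε = 0.62: R = ε·F/W = 0.62 × 622.5 / 75000 m = 5.146e-03 mm/s.
R = 5.146e-03 × 3600 = 18.5 mm/hr.
Over 4.5 h: total = 18.5 × 4.5 = 83.25 ≈ 83 mm.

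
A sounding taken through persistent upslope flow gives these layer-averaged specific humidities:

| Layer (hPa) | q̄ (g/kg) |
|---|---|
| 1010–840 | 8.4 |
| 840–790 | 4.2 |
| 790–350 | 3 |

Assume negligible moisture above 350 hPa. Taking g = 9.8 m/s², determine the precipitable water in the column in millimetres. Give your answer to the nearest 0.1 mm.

PW ≈ 30.2 mm

Precipitable water is the column-integrated vapour mass per unit area: PW = (1/g) Σ q̄ Δp, with q in kg/kg and Δp in Pa (1 kg/m² of water = 1 mm).
Layer 1010–840 hPa: Δp = 170 hPa = 17000 Pa, q̄ = 0.0084 kg/kg → 0.0084 × 17000 / 9.8 = 14.57 mm
Layer 840–790 hPa: Δp = 50 hPa = 5000 Pa, q̄ = 0.0042 kg/kg → 0.0042 × 5000 / 9.8 = 2.14 mm
Layer 790–350 hPa: Δp = 440 hPa = 44000 Pa, q̄ = 0.003 kg/kg → 0.003 × 44000 / 9.8 = 13.47 mm
PW = 14.57 + 2.14 + 13.47 = 30.18 ≈ 30.2 mm.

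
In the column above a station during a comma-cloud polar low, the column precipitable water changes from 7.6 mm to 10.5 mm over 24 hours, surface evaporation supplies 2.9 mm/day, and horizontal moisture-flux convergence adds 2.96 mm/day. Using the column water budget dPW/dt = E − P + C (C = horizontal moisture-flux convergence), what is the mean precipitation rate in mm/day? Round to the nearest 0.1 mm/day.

P ≈ 3.0 mm/day

dPW/dt = (10.5 − 7.6) mm / (24/24 day) = +2.900 mm/day.
P = E + C − dPW/dt = 2.9 + (2.96) − (+2.900) = 3.0 mm/day.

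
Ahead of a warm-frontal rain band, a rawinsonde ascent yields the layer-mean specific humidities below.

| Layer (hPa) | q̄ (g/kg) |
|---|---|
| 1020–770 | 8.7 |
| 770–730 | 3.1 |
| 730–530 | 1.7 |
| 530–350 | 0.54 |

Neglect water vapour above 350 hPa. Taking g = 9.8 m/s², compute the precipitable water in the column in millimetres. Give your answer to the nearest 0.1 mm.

Precipitable water is the column-integrated vapour mass per unit area: PW = (1/g) Σ q̄ Δp, with q in kg/kg and Δp in Pa (1 kg/m² of water = 1 mm).
Layer 1020–770 hPa: Δp = 250 hPa = 25000 Pa, q̄ = 0.0087 kg/kg → 0.0087 × 25000 / 9.8 = 22.19 mm
Layer 770–730 hPa: Δp = 40 hPa = 4000 Pa, q̄ = 0.0031 kg/kg → 0.0031 × 4000 / 9.8 = 1.27 mm
Layer 730–530 hPa: Δp = 200 hPa = 20000 Pa, q̄ = 0.0017 kg/kg → 0.0017 × 20000 / 9.8 = 3.47 mm
Layer 530–350 hPa: Δp = 180 hPa = 18000 Pa, q̄ = 0.00054 kg/kg → 0.00054 × 18000 / 9.8 = 0.99 mm
PW = 22.19 + 1.27 + 3.47 + 0.99 = 27.92 ≈ 27.9 mm.

PW ≈ 27.9 mm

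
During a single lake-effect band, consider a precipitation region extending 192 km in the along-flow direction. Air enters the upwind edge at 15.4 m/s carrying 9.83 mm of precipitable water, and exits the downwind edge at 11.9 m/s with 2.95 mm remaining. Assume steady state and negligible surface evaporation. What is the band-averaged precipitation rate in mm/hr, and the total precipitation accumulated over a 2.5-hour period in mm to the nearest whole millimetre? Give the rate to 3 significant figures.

R ≈ 2.18 mm/hr; total ≈ 5 mm

Column moisture flux per unit crosswind length is F = V × PW.
Inflow: F_in = 15.4 × 9.83 = 151.382 mm·m/s
Outflow: F_out = 11.9 × 2.95 = 35.105 mm·m/s
Steady-state rate R = (F_in − F_out)/L = (151.382 − 35.105) / 192000 m = 6.056e-04 mm/s.
R = 6.056e-04 × 3600 = 2.18 mm/hr.
Over 2.5 h: total = 2.18 × 2.5 = 5.45 ≈ 5 mm.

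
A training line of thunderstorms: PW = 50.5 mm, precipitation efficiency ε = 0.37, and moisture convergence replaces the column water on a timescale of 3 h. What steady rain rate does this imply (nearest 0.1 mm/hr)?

R ≈ 6.2 mm/hr

Each overturning extracts ε × PW = 0.37 × 50.5 = 18.685 mm.
Rate = ε·PW / τ = 18.685 / 3 h = 6.2 mm/hr.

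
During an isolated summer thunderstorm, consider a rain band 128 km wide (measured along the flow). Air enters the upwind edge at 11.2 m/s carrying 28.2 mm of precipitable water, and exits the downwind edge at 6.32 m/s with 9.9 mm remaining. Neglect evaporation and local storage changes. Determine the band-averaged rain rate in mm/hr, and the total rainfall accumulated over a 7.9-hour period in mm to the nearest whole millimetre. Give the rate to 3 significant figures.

R ≈ 7.12 mm/hr; total ≈ 56 mm

Column moisture flux per unit crosswind length is F = V × PW.
Inflow: F_in = 11.2 × 28.2 = 315.84 mm·m/s
Outflow: F_out = 6.32 × 9.9 = 62.568 mm·m/s
Steady-state rate R = (F_in − F_out)/L = (315.84 − 62.568) / 128000 m = 1.979e-03 mm/s.
R = 1.979e-03 × 3600 = 7.12 mm/hr.
Over 7.9 h: total = 7.12 × 7.9 = 56.248 ≈ 56 mm.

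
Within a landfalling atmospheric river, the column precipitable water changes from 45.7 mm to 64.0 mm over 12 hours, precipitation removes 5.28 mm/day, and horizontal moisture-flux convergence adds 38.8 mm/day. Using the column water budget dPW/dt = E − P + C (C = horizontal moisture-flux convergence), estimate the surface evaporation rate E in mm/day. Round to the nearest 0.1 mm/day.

E ≈ 3.1 mm/day

dPW/dt = (64.0 − 45.7) mm / (12/24 day) = +36.600 mm/day.
E = dPW/dt + P − C = (+36.600) + 5.28 − (38.8) = 3.1 mm/day.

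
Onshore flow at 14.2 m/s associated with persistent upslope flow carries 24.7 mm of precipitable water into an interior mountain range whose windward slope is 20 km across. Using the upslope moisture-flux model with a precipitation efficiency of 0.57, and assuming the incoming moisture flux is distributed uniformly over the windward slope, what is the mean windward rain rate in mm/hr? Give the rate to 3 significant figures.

Incoming column moisture flux per unit ridge length: F = V × PW = 14.2 × 24.7 = 350.74 mm·m/s.
Spread over the 20 km slope with efficiency ε = 0.57: R = ε·F/W = 0.57 × 350.74 / 20000 m = 9.996e-03 mm/s.
R = 9.996e-03 × 3600 = 36.0 mm/hr.

R ≈ 36.0 mm/hr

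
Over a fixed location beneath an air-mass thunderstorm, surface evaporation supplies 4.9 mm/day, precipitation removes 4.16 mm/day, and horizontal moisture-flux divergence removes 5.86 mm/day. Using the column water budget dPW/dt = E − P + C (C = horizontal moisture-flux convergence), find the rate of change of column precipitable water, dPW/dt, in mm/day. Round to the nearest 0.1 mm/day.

dPW/dt = E − P + C = 4.9 − 4.16 + (-5.86) = -5.1 mm/day.

dPW/dt ≈ -5.1 mm/day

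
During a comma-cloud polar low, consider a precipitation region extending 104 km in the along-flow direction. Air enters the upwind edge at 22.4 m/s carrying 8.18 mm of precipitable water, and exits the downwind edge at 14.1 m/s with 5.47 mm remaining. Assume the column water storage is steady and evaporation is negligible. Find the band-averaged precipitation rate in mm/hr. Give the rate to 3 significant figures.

R ≈ 3.67 mm/hr

Column moisture flux per unit crosswind length is F = V × PW.
Inflow: F_in = 22.4 × 8.18 = 183.232 mm·m/s
Outflow: F_out = 14.1 × 5.47 = 77.127 mm·m/s
Steady-state rate R = (F_in − F_out)/L = (183.232 − 77.127) / 104000 m = 1.020e-03 mm/s.
R = 1.020e-03 × 3600 = 3.67 mm/hr.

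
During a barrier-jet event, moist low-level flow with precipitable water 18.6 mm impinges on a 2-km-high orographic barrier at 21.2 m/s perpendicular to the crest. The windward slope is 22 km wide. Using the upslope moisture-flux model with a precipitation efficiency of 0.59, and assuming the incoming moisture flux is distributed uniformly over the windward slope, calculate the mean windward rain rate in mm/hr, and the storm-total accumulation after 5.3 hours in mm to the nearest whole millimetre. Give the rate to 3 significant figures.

Incoming column moisture flux per unit ridge length: F = V × PW = 21.2 × 18.6 = 394.32 mm·m/s.
Spread over the 22 km slope with efficiency ε = 0.59: R = ε·F/W = 0.59 × 394.32 / 22000 m = 1.057e-02 mm/s.
R = 1.057e-02 × 3600 = 38.1 mm/hr.
Over 5.3 h: total = 38.1 × 5.3 = 201.93 ≈ 202 mm.

R ≈ 38.1 mm/hr; total ≈ 202 mm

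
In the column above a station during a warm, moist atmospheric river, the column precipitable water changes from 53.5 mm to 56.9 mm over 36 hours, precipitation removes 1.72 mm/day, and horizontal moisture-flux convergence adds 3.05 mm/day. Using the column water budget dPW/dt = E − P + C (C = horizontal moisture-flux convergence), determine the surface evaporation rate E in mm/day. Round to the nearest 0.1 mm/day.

E ≈ 0.9 mm/day

dPW/dt = (56.9 − 53.5) mm / (36/24 day) = +2.267 mm/day.
E = dPW/dt + P − C = (+2.267) + 1.72 − (3.05) = 0.9 mm/day.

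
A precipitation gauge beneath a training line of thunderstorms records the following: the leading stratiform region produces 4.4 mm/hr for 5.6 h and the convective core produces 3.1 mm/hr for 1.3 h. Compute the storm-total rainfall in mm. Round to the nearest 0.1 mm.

total ≈ 28.7 mm

Total = Σ Rᵢ Δtᵢ = 4.4 × 5.6 + 3.1 × 1.3
      = 24.64 + 4.03 = 28.7 mm.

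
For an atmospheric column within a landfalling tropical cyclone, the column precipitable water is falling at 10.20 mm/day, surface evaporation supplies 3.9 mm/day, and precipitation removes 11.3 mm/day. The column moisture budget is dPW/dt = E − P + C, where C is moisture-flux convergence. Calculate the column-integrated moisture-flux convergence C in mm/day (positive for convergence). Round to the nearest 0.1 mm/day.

dPW/dt = -10.20 mm/day.
C = dPW/dt − E + P = (-10.20) − 3.9 + 11.3 = -2.8 mm/day.

C ≈ -2.8 mm/day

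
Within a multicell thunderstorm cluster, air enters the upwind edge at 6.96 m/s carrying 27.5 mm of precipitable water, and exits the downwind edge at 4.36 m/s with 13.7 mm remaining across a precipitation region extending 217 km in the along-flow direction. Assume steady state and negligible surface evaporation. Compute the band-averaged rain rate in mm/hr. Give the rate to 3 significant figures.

R ≈ 2.18 mm/hr

Column moisture flux per unit crosswind length is F = V × PW.
Inflow: F_in = 6.96 × 27.5 = 191.4 mm·m/s
Outflow: F_out = 4.36 × 13.7 = 59.732 mm·m/s
Steady-state rate R = (F_in − F_out)/L = (191.4 − 59.732) / 217000 m = 6.068e-04 mm/s.
R = 6.068e-04 × 3600 = 2.18 mm/hr.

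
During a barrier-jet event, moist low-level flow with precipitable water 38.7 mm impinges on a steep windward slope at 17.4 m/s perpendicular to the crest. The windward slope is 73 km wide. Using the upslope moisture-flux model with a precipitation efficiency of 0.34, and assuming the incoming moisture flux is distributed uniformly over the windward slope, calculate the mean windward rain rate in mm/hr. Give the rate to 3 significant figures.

Incoming column moisture flux per unit ridge length: F = V × PW = 17.4 × 38.7 = 673.38 mm·m/s.
Spread over the 73 km slope with efficiency ε = 0.34: R = ε·F/W = 0.34 × 673.38 / 73000 m = 3.136e-03 mm/s.
R = 3.136e-03 × 3600 = 11.3 mm/hr.

R ≈ 11.3 mm/hr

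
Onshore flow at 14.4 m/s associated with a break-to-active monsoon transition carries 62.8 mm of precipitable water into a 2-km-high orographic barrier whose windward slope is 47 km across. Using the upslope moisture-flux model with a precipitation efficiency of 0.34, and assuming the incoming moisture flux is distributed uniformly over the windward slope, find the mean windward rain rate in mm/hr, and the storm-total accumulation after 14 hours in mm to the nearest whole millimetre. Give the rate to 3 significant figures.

Incoming column moisture flux per unit ridge length: F = V × PW = 14.4 × 62.8 = 904.32 mm·m/s.
Spread over the 47 km slope with efficiency ε = 0.34: R = ε·F/W = 0.34 × 904.32 / 47000 m = 6.542e-03 mm/s.
R = 6.542e-03 × 3600 = 23.6 mm/hr.
Over 14 h: total = 23.6 × 14 = 330.4 ≈ 330 mm.

R ≈ 23.6 mm/hr; total ≈ 330 mm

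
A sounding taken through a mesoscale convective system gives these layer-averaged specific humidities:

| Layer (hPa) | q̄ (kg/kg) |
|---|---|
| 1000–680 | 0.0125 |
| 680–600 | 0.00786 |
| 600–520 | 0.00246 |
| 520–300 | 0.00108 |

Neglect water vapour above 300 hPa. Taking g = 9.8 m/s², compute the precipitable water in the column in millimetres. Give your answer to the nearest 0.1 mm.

Precipitable water is the column-integrated vapour mass per unit area: PW = (1/g) Σ q̄ Δp, with q in kg/kg and Δp in Pa (1 kg/m² of water = 1 mm).
Layer 1000–680 hPa: Δp = 320 hPa = 32000 Pa, q̄ = 0.0125 kg/kg → 0.0125 × 32000 / 9.8 = 40.82 mm
Layer 680–600 hPa: Δp = 80 hPa = 8000 Pa, q̄ = 0.00786 kg/kg → 0.00786 × 8000 / 9.8 = 6.42 mm
Layer 600–520 hPa: Δp = 80 hPa = 8000 Pa, q̄ = 0.00246 kg/kg → 0.00246 × 8000 / 9.8 = 2.01 mm
Layer 520–300 hPa: Δp = 220 hPa = 22000 Pa, q̄ = 0.00108 kg/kg → 0.00108 × 22000 / 9.8 = 2.42 mm
PW = 40.82 + 6.42 + 2.01 + 2.42 = 51.67 ≈ 51.7 mm.

PW ≈ 51.7 mm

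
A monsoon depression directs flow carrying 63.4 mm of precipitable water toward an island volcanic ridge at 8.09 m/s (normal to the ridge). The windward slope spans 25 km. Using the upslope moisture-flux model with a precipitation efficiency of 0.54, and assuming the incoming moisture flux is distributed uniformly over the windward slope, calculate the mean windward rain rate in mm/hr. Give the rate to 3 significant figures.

Incoming column moisture flux per unit ridge length: F = V × PW = 8.09 × 63.4 = 512.906 mm·m/s.
Spread over the 25 km slope with efficiency ε = 0.54: R = ε·F/W = 0.54 × 512.906 / 25000 m = 1.108e-02 mm/s.
R = 1.108e-02 × 3600 = 39.9 mm/hr.

R ≈ 39.9 mm/hr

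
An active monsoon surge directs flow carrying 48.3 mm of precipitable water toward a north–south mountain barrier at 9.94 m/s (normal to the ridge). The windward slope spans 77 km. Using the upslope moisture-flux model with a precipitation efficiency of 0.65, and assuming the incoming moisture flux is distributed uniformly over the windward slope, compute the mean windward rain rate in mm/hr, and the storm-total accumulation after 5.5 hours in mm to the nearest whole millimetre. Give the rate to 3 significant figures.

Incoming column moisture flux per unit ridge length: F = V × PW = 9.94 × 48.3 = 480.102 mm·m/s.
Spread over the 77 km slope with efficiency ε = 0.65: R = ε·F/W = 0.65 × 480.102 / 77000 m = 4.053e-03 mm/s.
R = 4.053e-03 × 3600 = 14.6 mm/hr.
Over 5.5 h: total = 14.6 × 5.5 = 80.3 ≈ 80 mm.

R ≈ 14.6 mm/hr; total ≈ 80 mm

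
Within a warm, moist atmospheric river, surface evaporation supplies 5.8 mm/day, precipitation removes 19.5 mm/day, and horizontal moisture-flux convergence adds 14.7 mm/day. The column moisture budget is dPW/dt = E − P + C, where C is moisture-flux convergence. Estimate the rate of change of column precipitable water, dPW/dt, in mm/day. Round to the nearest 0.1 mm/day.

dPW/dt ≈ 1.0 mm/day

dPW/dt = E − P + C = 5.8 − 19.5 + (14.7) = 1.0 mm/day.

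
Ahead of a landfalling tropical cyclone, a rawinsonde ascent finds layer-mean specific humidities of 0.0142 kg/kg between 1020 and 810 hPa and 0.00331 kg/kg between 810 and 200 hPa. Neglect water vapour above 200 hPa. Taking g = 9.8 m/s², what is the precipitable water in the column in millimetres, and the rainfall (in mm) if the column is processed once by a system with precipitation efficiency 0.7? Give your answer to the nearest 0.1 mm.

PW ≈ 51.0 mm; rainfall ≈ 35.7 mm

Precipitable water is the column-integrated vapour mass per unit area: PW = (1/g) Σ q̄ Δp, with q in kg/kg and Δp in Pa (1 kg/m² of water = 1 mm).
Layer 1020–810 hPa: Δp = 210 hPa = 21000 Pa, q̄ = 0.0142 kg/kg → 0.0142 × 21000 / 9.8 = 30.43 mm
Layer 810–200 hPa: Δp = 610 hPa = 61000 Pa, q̄ = 0.00331 kg/kg → 0.00331 × 61000 / 9.8 = 20.60 mm
PW = 30.43 + 20.60 = 51.03 ≈ 51.0 mm.
Rainfall = ε × PW = 0.7 × 51.0 = 35.7 mm.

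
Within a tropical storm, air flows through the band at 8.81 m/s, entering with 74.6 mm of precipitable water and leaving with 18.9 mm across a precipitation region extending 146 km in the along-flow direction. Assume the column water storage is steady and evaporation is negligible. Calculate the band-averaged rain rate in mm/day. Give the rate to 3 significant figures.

R ≈ 290 mm/day

Column moisture flux per unit crosswind length is F = V × PW.
Inflow: F_in = 8.81 × 74.6 = 657.226 mm·m/s
Outflow: F_out = 8.81 × 18.9 = 166.509 mm·m/s
Steady-state rate R = (F_in − F_out)/L = (657.226 − 166.509) / 146000 m = 3.361e-03 mm/s.
R = 3.361e-03 × 3600 × 24 = 290 mm/day.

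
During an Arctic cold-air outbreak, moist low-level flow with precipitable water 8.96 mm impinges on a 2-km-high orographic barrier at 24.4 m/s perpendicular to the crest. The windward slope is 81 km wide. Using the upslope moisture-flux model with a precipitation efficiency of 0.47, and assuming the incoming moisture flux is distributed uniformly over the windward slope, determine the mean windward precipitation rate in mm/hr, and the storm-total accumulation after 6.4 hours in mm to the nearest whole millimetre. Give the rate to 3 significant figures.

R ≈ 4.57 mm/hr; total ≈ 29 mm

Incoming column moisture flux per unit ridge length: F = V × PW = 24.4 × 8.96 = 218.624 mm·m/s.
Spread over the 81 km slope with efficiency ε = 0.47: R = ε·F/W = 0.47 × 218.624 / 81000 m = 1.269e-03 mm/s.
R = 1.269e-03 × 3600 = 4.57 mm/hr.
Over 6.4 h: total = 4.57 × 6.4 = 29.248 ≈ 29 mm.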